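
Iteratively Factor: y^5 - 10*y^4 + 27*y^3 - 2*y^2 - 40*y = (y - 5)*(y^4 - 5*y^3 + 2*y^2 + 8*y) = (y - 5)*(y + 1)*(y^3 - 6*y^2 + 8*y) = (y - 5)*(y - 4)*(y + 1)*(y^2 - 2*y) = y*(y - 5)*(y - 4)*(y + 1)*(y - 2)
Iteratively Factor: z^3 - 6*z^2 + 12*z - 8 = (z - 2)*(z^2 - 4*z + 4) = (z - 2)^2*(z - 2)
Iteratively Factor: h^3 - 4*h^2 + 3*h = (h - 1)*(h^2 - 3*h) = (h - 3)*(h - 1)*(h)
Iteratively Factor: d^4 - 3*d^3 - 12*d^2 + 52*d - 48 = (d - 2)*(d^3 - d^2 - 14*d + 24) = (d - 3)*(d - 2)*(d^2 + 2*d - 8) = (d - 3)*(d - 2)^2*(d + 4)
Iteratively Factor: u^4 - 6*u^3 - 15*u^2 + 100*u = (u - 5)*(u^3 - u^2 - 20*u) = (u - 5)*(u + 4)*(u^2 - 5*u) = (u - 5)^2*(u + 4)*(u)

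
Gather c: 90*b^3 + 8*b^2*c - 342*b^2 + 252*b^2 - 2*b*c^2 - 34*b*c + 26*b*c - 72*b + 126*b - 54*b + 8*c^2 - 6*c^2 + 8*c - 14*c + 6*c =90*b^3 - 90*b^2 + c^2*(2 - 2*b) + c*(8*b^2 - 8*b)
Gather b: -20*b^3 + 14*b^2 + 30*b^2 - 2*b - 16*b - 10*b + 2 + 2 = -20*b^3 + 44*b^2 - 28*b + 4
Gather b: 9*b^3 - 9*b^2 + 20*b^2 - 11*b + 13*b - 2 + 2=9*b^3 + 11*b^2 + 2*b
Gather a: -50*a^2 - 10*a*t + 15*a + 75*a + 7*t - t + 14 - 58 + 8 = -50*a^2 + a*(90 - 10*t) + 6*t - 36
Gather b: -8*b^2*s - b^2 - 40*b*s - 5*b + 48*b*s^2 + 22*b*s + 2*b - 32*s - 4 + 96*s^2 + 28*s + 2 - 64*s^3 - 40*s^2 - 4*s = b^2*(-8*s - 1) + b*(48*s^2 - 18*s - 3) - 64*s^3 + 56*s^2 - 8*s - 2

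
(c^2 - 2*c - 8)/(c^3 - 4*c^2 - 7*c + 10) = (c - 4)/(c^2 - 6*c + 5)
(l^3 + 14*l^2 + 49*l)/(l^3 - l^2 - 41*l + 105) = l*(l + 7)/(l^2 - 8*l + 15)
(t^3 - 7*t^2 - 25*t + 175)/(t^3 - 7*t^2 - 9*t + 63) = (t^2 - 25)/(t^2 - 9)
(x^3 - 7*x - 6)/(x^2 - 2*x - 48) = (-x^3 + 7*x + 6)/(-x^2 + 2*x + 48)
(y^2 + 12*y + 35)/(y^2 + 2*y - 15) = (y + 7)/(y - 3)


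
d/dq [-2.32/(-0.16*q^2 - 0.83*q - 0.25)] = (-0.7424*q - 1.9256)/(0.16*q^2 + 0.83*q + 0.25)^2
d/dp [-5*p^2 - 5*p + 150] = -10*p - 5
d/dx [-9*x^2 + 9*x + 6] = 9 - 18*x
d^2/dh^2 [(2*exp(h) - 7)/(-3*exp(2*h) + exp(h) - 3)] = (-18*exp(4*h) + 246*exp(3*h) + 45*exp(2*h) - 251*exp(h) + 3)*exp(h)/(27*exp(6*h) - 27*exp(5*h) + 90*exp(4*h) - 55*exp(3*h) + 90*exp(2*h) - 27*exp(h) + 27)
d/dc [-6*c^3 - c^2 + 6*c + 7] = -18*c^2 - 2*c + 6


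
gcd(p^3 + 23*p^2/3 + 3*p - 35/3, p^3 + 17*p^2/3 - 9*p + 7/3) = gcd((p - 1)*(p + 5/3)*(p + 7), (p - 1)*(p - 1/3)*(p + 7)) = p^2 + 6*p - 7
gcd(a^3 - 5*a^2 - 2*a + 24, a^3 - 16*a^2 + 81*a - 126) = a - 3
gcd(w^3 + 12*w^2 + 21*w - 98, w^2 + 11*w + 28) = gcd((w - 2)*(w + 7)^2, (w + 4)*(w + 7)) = w + 7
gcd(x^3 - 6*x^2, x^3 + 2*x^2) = x^2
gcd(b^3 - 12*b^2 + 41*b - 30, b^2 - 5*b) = b - 5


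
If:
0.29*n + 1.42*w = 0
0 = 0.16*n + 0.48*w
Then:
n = 0.00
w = 0.00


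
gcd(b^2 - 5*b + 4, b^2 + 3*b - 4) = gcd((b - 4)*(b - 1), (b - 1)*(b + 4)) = b - 1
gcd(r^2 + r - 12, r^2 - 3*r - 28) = r + 4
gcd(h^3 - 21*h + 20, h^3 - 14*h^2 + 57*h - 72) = 1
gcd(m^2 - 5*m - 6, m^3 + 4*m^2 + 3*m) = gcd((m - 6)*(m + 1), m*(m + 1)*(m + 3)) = m + 1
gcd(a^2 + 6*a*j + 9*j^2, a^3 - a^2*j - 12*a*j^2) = a + 3*j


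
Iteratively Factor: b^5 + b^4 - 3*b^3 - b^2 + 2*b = (b + 1)*(b^4 - 3*b^2 + 2*b) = (b - 1)*(b + 1)*(b^3 + b^2 - 2*b) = b*(b - 1)*(b + 1)*(b^2 + b - 2) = b*(b - 1)*(b + 1)*(b + 2)*(b - 1)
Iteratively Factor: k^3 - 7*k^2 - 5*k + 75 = (k - 5)*(k^2 - 2*k - 15) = (k - 5)*(k + 3)*(k - 5)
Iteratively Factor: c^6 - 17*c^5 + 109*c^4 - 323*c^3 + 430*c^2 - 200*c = (c - 1)*(c^5 - 16*c^4 + 93*c^3 - 230*c^2 + 200*c) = (c - 5)*(c - 1)*(c^4 - 11*c^3 + 38*c^2 - 40*c) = (c - 5)*(c - 2)*(c - 1)*(c^3 - 9*c^2 + 20*c) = c*(c - 5)*(c - 2)*(c - 1)*(c^2 - 9*c + 20) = c*(c - 5)^2*(c - 2)*(c - 1)*(c - 4)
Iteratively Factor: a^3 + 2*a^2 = (a)*(a^2 + 2*a) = a*(a + 2)*(a)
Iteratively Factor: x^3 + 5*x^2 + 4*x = (x + 4)*(x^2 + x) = (x + 1)*(x + 4)*(x)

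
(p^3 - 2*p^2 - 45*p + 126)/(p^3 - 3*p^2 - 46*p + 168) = (p - 3)/(p - 4)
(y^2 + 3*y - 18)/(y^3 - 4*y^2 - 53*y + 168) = (y + 6)/(y^2 - y - 56)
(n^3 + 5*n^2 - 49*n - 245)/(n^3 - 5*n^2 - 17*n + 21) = (n^2 + 12*n + 35)/(n^2 + 2*n - 3)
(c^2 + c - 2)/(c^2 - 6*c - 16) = (c - 1)/(c - 8)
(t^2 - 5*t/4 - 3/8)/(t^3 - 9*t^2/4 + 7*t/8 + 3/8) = 1/(t - 1)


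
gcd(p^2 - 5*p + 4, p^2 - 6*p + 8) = p - 4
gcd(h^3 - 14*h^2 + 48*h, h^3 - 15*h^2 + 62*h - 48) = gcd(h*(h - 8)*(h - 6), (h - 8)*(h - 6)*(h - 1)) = h^2 - 14*h + 48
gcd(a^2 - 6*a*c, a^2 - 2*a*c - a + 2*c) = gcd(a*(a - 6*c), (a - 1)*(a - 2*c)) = 1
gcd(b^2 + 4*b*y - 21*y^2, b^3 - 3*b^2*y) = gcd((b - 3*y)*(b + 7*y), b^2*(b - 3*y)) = -b + 3*y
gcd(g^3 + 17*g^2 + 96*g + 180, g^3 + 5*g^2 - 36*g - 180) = g^2 + 11*g + 30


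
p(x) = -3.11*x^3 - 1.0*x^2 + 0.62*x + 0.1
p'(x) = -9.33*x^2 - 2.0*x + 0.62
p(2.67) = -64.57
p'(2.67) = -71.23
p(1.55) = -12.92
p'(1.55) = -24.90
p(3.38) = -129.32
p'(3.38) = -112.73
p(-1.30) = 4.44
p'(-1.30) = -12.55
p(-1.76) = 12.87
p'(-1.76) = -24.76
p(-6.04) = 645.16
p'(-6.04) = -327.67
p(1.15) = -5.24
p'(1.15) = -14.02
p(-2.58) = 45.25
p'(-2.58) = -56.32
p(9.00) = -2342.51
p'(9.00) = -773.11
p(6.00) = -703.94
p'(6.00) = -347.26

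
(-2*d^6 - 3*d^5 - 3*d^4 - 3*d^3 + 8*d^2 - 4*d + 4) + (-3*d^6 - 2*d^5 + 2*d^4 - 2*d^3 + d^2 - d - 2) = -5*d^6 - 5*d^5 - d^4 - 5*d^3 + 9*d^2 - 5*d + 2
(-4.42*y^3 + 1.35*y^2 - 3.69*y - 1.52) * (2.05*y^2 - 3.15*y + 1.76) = -9.061*y^5 + 16.6905*y^4 - 19.5962*y^3 + 10.8835*y^2 - 1.7064*y - 2.6752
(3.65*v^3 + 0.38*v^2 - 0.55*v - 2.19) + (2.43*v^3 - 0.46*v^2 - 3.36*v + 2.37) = 6.08*v^3 - 0.08*v^2 - 3.91*v + 0.18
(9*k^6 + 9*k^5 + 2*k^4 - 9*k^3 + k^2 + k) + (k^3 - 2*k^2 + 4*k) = 9*k^6 + 9*k^5 + 2*k^4 - 8*k^3 - k^2 + 5*k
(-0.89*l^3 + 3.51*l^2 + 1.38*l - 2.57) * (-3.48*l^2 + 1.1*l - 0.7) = 3.0972*l^5 - 13.1938*l^4 - 0.3184*l^3 + 8.0046*l^2 - 3.793*l + 1.799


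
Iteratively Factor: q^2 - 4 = (q + 2)*(q - 2)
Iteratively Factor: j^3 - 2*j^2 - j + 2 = (j - 1)*(j^2 - j - 2) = (j - 2)*(j - 1)*(j + 1)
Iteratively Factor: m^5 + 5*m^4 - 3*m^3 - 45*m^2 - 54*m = (m - 3)*(m^4 + 8*m^3 + 21*m^2 + 18*m) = m*(m - 3)*(m^3 + 8*m^2 + 21*m + 18) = m*(m - 3)*(m + 3)*(m^2 + 5*m + 6) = m*(m - 3)*(m + 2)*(m + 3)*(m + 3)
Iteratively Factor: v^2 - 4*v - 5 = (v + 1)*(v - 5)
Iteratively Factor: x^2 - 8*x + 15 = (x - 3)*(x - 5)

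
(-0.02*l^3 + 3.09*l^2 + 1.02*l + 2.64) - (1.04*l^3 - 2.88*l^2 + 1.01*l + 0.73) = -1.06*l^3 + 5.97*l^2 + 0.01*l + 1.91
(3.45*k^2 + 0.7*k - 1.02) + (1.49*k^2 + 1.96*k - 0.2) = 4.94*k^2 + 2.66*k - 1.22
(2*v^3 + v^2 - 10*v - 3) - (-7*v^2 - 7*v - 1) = 2*v^3 + 8*v^2 - 3*v - 2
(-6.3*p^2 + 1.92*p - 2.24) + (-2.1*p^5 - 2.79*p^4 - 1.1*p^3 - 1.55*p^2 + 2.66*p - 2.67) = -2.1*p^5 - 2.79*p^4 - 1.1*p^3 - 7.85*p^2 + 4.58*p - 4.91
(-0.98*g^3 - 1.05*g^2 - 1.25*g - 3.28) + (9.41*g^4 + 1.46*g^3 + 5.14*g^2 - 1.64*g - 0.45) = 9.41*g^4 + 0.48*g^3 + 4.09*g^2 - 2.89*g - 3.73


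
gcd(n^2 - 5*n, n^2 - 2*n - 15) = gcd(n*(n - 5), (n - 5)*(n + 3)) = n - 5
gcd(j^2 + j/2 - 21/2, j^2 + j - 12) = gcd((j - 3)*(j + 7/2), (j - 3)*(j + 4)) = j - 3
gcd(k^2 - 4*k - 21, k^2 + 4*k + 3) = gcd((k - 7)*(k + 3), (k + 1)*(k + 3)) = k + 3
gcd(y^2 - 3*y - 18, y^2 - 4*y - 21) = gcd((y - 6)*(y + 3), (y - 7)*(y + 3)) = y + 3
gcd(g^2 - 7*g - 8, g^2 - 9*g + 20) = 1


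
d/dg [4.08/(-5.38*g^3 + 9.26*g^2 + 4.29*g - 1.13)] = (65.8512*g^2 - 75.5616*g - 17.5032)/(5.38*g^3 - 9.26*g^2 - 4.29*g + 1.13)^2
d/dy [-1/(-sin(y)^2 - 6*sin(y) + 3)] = -2*(sin(y) + 3)*cos(y)/(sin(y)^2 + 6*sin(y) - 3)^2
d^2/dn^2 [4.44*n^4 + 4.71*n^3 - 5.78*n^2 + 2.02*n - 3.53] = 53.28*n^2 + 28.26*n - 11.56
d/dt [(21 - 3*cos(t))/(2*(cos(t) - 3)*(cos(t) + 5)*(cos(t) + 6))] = 3*(-2*cos(t)^3 + 13*cos(t)^2 + 112*cos(t) - 111)*sin(t)/(2*(cos(t) - 3)^2*(cos(t) + 5)^2*(cos(t) + 6)^2)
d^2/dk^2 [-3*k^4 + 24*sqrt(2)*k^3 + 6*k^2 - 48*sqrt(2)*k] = -36*k^2 + 144*sqrt(2)*k + 12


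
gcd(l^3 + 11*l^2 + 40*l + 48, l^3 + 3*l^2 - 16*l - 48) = l^2 + 7*l + 12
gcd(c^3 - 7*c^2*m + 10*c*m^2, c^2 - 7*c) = c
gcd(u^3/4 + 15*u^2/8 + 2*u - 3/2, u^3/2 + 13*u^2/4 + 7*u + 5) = u + 2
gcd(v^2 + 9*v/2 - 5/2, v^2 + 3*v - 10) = v + 5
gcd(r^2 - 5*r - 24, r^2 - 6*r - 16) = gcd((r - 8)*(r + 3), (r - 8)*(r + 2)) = r - 8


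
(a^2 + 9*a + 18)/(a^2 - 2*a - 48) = (a + 3)/(a - 8)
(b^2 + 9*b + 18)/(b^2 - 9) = (b + 6)/(b - 3)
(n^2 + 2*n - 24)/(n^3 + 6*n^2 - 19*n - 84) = (n + 6)/(n^2 + 10*n + 21)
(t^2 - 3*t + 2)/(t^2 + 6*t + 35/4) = 4*(t^2 - 3*t + 2)/(4*t^2 + 24*t + 35)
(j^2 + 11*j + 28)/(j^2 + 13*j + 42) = (j + 4)/(j + 6)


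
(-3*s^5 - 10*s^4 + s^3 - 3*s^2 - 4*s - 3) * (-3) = 9*s^5 + 30*s^4 - 3*s^3 + 9*s^2 + 12*s + 9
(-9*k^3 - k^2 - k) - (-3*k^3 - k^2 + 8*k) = -6*k^3 - 9*k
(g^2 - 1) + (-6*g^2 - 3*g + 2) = -5*g^2 - 3*g + 1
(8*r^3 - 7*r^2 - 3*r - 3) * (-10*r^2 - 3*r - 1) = -80*r^5 + 46*r^4 + 43*r^3 + 46*r^2 + 12*r + 3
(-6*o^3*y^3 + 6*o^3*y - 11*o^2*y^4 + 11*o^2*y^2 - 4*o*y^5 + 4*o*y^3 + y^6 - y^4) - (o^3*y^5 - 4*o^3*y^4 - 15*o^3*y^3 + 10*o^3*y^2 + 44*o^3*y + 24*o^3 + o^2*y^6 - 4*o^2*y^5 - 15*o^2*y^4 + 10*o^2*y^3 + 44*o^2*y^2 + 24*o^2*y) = -o^3*y^5 + 4*o^3*y^4 + 9*o^3*y^3 - 10*o^3*y^2 - 38*o^3*y - 24*o^3 - o^2*y^6 + 4*o^2*y^5 + 4*o^2*y^4 - 10*o^2*y^3 - 33*o^2*y^2 - 24*o^2*y - 4*o*y^5 + 4*o*y^3 + y^6 - y^4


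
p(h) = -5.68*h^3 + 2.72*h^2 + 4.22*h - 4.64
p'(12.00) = -2384.26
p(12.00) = -9377.36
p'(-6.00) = -641.86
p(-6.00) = 1294.84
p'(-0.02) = 4.10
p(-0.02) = -4.72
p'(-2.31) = -99.27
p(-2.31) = 70.14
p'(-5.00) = -448.98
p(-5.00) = 752.26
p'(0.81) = -2.55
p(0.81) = -2.46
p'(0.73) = -0.89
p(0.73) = -2.32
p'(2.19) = -65.59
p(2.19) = -42.01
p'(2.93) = -126.13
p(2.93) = -111.80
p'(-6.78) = -815.96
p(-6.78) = 1862.04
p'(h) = -17.04*h^2 + 5.44*h + 4.22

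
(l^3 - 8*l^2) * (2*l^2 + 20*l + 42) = 2*l^5 + 4*l^4 - 118*l^3 - 336*l^2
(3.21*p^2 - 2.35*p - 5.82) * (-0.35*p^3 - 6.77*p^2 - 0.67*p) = -1.1235*p^5 - 20.9092*p^4 + 15.7958*p^3 + 40.9759*p^2 + 3.8994*p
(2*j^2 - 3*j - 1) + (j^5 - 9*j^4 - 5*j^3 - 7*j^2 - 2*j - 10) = j^5 - 9*j^4 - 5*j^3 - 5*j^2 - 5*j - 11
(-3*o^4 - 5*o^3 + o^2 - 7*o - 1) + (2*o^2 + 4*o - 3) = -3*o^4 - 5*o^3 + 3*o^2 - 3*o - 4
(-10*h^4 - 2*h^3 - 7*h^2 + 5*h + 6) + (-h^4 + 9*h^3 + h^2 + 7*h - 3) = -11*h^4 + 7*h^3 - 6*h^2 + 12*h + 3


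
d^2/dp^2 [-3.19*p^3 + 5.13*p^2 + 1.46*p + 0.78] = 10.26 - 19.14*p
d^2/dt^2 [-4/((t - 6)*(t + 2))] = 8*(-(t - 6)^2 - (t - 6)*(t + 2) - (t + 2)^2)/((t - 6)^3*(t + 2)^3)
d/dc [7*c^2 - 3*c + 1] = 14*c - 3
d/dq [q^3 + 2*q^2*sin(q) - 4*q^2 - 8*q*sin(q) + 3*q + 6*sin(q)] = 2*q^2*cos(q) + 3*q^2 + 4*q*sin(q) - 8*q*cos(q) - 8*q - 8*sin(q) + 6*cos(q) + 3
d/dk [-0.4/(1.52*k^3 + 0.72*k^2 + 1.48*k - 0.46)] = (1.824*k^2 + 0.576*k + 0.592)/(1.52*k^3 + 0.72*k^2 + 1.48*k - 0.46)^2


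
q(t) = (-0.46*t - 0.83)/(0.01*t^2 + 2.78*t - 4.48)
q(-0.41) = 0.11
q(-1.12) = 0.04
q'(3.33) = 0.19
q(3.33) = -0.48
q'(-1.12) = 0.08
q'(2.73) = 0.44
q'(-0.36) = 0.15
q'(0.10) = 0.25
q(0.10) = 0.21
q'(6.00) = 0.03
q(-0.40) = 0.12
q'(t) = (-0.46*t - 0.83)*(-0.02*t - 2.78)/(0.01*t^2 + 2.78*t - 4.48)^2 - 0.46/(0.01*t^2 + 2.78*t - 4.48)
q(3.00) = -0.56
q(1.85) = -2.41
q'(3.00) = 0.29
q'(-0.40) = 0.14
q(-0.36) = 0.12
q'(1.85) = 9.08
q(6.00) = -0.29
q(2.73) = -0.66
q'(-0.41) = 0.14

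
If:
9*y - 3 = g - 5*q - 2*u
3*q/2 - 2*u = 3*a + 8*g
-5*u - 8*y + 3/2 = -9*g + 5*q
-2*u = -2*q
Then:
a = 617*y/318 - 225/212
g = 39/106 - 34*y/53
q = 51/106 - 73*y/53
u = 51/106 - 73*y/53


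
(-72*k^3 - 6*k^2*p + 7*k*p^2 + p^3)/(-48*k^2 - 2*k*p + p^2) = (-12*k^2 + k*p + p^2)/(-8*k + p)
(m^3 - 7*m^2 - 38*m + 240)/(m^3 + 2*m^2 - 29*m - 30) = (m - 8)/(m + 1)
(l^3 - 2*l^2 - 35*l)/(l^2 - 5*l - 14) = l*(l + 5)/(l + 2)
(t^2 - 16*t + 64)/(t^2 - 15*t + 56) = (t - 8)/(t - 7)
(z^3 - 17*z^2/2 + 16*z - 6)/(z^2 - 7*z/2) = (2*z^3 - 17*z^2 + 32*z - 12)/(z*(2*z - 7))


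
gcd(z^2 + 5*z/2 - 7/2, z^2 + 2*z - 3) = z - 1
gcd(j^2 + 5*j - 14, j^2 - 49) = j + 7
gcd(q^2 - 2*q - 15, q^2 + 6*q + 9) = q + 3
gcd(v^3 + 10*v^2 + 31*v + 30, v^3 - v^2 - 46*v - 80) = v^2 + 7*v + 10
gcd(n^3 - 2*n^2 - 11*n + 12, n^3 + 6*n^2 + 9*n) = n + 3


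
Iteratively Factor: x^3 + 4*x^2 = (x)*(x^2 + 4*x) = x^2*(x + 4)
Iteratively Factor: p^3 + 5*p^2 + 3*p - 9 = (p - 1)*(p^2 + 6*p + 9) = (p - 1)*(p + 3)*(p + 3)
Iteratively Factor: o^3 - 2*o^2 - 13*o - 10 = (o + 1)*(o^2 - 3*o - 10) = (o - 5)*(o + 1)*(o + 2)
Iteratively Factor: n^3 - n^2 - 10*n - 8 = (n - 4)*(n^2 + 3*n + 2) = (n - 4)*(n + 1)*(n + 2)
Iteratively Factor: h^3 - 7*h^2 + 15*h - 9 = (h - 3)*(h^2 - 4*h + 3) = (h - 3)*(h - 1)*(h - 3)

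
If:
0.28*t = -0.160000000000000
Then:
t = -0.57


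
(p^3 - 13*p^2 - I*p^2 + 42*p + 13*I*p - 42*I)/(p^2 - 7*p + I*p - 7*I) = (p^2 - p*(6 + I) + 6*I)/(p + I)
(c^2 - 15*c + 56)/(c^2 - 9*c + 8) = (c - 7)/(c - 1)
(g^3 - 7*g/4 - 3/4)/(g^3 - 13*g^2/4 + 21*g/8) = 2*(2*g^2 + 3*g + 1)/(g*(4*g - 7))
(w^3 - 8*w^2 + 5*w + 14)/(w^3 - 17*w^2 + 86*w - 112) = (w + 1)/(w - 8)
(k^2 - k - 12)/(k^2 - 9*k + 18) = (k^2 - k - 12)/(k^2 - 9*k + 18)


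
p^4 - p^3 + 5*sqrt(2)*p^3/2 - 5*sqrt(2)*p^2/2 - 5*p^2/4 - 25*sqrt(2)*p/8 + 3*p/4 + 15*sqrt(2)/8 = (p - 3/2)*(p - 1/2)*(p + 1)*(p + 5*sqrt(2)/2)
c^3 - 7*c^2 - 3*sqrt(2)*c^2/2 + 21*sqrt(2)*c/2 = c*(c - 7)*(c - 3*sqrt(2)/2)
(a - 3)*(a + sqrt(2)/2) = a^2 - 3*a + sqrt(2)*a/2 - 3*sqrt(2)/2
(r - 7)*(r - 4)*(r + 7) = r^3 - 4*r^2 - 49*r + 196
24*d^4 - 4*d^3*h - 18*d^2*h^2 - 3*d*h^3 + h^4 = (-6*d + h)*(-d + h)*(2*d + h)^2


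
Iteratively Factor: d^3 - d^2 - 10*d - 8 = (d - 4)*(d^2 + 3*d + 2) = (d - 4)*(d + 1)*(d + 2)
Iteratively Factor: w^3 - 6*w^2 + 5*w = (w)*(w^2 - 6*w + 5) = w*(w - 1)*(w - 5)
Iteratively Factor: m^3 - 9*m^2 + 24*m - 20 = (m - 2)*(m^2 - 7*m + 10) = (m - 5)*(m - 2)*(m - 2)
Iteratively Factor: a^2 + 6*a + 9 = (a + 3)*(a + 3)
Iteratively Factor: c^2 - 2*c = (c)*(c - 2)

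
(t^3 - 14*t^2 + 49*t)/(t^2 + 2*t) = (t^2 - 14*t + 49)/(t + 2)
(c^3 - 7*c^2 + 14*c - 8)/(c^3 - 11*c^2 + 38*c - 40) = (c - 1)/(c - 5)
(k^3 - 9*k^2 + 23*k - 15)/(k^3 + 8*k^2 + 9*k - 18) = (k^2 - 8*k + 15)/(k^2 + 9*k + 18)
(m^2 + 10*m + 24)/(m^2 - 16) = (m + 6)/(m - 4)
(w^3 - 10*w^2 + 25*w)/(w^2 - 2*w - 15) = w*(w - 5)/(w + 3)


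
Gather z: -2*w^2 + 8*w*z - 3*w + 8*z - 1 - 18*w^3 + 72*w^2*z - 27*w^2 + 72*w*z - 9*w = -18*w^3 - 29*w^2 - 12*w + z*(72*w^2 + 80*w + 8) - 1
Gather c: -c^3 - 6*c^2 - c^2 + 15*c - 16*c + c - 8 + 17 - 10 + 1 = -c^3 - 7*c^2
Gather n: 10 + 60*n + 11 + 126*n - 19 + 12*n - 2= 198*n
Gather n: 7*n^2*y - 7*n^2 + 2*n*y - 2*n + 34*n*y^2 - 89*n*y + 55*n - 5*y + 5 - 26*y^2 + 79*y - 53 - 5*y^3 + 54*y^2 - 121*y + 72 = n^2*(7*y - 7) + n*(34*y^2 - 87*y + 53) - 5*y^3 + 28*y^2 - 47*y + 24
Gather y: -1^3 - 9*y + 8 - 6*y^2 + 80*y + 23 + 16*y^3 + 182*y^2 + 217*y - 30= 16*y^3 + 176*y^2 + 288*y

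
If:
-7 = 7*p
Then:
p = -1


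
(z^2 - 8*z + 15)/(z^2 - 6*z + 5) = (z - 3)/(z - 1)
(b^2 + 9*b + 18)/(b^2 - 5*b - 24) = (b + 6)/(b - 8)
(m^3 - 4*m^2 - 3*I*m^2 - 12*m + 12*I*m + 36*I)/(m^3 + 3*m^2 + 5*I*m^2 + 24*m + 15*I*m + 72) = (m^2 - 4*m - 12)/(m^2 + m*(3 + 8*I) + 24*I)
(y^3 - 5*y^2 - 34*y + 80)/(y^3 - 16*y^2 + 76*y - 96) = (y + 5)/(y - 6)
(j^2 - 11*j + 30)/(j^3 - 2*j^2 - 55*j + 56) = (j^2 - 11*j + 30)/(j^3 - 2*j^2 - 55*j + 56)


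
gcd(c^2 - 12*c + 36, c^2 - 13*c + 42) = c - 6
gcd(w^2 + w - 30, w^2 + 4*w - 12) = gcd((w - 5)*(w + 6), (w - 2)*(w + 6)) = w + 6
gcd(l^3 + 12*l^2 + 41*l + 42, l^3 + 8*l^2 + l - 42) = l^2 + 10*l + 21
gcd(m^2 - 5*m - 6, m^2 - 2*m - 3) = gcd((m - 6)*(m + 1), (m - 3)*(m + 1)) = m + 1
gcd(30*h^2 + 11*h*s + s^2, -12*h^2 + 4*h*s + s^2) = 6*h + s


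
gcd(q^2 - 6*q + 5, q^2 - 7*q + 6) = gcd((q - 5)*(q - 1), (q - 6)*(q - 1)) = q - 1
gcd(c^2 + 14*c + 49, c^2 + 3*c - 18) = 1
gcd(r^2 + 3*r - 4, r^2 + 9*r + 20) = r + 4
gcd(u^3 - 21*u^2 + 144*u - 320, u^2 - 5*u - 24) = u - 8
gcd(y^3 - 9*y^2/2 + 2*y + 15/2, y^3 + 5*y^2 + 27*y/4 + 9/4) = 1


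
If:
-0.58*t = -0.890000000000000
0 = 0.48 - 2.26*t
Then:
No Solution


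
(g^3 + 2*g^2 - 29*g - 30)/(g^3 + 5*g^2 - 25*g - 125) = (g^2 + 7*g + 6)/(g^2 + 10*g + 25)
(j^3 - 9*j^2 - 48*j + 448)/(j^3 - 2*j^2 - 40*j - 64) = (j^2 - j - 56)/(j^2 + 6*j + 8)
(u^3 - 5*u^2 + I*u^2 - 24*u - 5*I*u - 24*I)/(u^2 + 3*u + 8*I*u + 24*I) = (u^2 + u*(-8 + I) - 8*I)/(u + 8*I)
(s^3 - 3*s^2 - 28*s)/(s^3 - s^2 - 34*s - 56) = s/(s + 2)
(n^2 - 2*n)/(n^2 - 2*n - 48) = n*(2 - n)/(-n^2 + 2*n + 48)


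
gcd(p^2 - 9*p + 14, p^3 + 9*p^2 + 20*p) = 1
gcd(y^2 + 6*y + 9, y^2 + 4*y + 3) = y + 3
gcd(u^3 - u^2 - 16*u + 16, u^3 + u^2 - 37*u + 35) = u - 1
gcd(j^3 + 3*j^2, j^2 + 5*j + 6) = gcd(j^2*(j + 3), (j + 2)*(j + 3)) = j + 3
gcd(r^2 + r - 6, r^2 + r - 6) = r^2 + r - 6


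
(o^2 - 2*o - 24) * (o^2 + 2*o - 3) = o^4 - 31*o^2 - 42*o + 72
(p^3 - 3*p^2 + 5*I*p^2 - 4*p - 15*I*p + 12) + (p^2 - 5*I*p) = p^3 - 2*p^2 + 5*I*p^2 - 4*p - 20*I*p + 12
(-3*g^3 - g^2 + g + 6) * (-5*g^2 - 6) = 15*g^5 + 5*g^4 + 13*g^3 - 24*g^2 - 6*g - 36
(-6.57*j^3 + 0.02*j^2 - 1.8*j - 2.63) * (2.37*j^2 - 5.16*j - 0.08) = -15.5709*j^5 + 33.9486*j^4 - 3.8436*j^3 + 3.0533*j^2 + 13.7148*j + 0.2104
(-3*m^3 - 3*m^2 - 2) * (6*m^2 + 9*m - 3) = -18*m^5 - 45*m^4 - 18*m^3 - 3*m^2 - 18*m + 6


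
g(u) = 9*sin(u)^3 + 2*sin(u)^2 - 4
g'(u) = 27*sin(u)^2*cos(u) + 4*sin(u)*cos(u)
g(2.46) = -0.96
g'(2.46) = -10.28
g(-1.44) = -10.81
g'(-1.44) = 2.94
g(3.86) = -5.70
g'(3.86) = -6.82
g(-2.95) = -3.99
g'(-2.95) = -0.21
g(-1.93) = -9.63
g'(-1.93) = -7.00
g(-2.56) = -4.89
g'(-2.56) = -4.97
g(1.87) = 5.68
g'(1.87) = -8.39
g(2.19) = 2.19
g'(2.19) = -12.28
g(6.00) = -4.04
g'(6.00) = 0.95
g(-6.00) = -3.65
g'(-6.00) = 3.10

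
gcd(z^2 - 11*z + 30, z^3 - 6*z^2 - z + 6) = z - 6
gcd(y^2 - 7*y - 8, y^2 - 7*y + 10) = 1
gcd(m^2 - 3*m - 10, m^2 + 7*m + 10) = m + 2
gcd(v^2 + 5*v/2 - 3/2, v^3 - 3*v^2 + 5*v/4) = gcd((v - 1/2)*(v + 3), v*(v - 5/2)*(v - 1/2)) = v - 1/2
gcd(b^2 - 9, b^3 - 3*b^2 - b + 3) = b - 3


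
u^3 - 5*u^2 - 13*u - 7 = (u - 7)*(u + 1)^2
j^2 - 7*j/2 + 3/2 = (j - 3)*(j - 1/2)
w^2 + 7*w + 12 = (w + 3)*(w + 4)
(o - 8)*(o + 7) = o^2 - o - 56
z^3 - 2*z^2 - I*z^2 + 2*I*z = z*(z - 2)*(z - I)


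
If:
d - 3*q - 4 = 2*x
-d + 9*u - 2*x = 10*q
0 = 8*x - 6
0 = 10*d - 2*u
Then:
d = -101/244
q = -481/244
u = -505/244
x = 3/4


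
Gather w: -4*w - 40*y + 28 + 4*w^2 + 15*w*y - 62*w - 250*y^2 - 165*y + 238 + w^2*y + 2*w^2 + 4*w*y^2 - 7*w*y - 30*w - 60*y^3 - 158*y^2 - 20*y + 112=w^2*(y + 6) + w*(4*y^2 + 8*y - 96) - 60*y^3 - 408*y^2 - 225*y + 378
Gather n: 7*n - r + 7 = 7*n - r + 7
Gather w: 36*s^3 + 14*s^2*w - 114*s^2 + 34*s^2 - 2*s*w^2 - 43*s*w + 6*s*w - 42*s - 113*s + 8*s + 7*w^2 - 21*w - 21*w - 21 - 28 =36*s^3 - 80*s^2 - 147*s + w^2*(7 - 2*s) + w*(14*s^2 - 37*s - 42) - 49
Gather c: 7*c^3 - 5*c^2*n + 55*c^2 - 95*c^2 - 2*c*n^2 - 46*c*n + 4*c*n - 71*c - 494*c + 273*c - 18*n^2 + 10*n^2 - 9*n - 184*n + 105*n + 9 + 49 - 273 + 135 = 7*c^3 + c^2*(-5*n - 40) + c*(-2*n^2 - 42*n - 292) - 8*n^2 - 88*n - 80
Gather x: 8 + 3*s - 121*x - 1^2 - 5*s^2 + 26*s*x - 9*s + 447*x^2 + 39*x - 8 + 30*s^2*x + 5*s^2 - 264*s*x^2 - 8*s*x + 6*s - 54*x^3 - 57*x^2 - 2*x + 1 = -54*x^3 + x^2*(390 - 264*s) + x*(30*s^2 + 18*s - 84)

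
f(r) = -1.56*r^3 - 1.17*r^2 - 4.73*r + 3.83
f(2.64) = -45.52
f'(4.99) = -132.94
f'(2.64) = -43.53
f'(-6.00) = -159.17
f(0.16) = 3.04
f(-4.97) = 189.95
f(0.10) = 3.34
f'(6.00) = -187.25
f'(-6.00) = -159.17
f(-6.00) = 327.05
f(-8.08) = 788.59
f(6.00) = -403.63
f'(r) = -4.68*r^2 - 2.34*r - 4.73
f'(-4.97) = -108.70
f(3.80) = -116.64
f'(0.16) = -5.22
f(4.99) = -242.74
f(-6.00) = 327.05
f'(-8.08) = -291.36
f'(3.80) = -81.20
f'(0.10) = -5.01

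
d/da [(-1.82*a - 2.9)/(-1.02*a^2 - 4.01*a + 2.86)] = (1.8564*a^2 + 7.2982*a - (1.82*a + 2.9)*(2.04*a + 4.01) - 5.2052)/(1.02*a^2 + 4.01*a - 2.86)^2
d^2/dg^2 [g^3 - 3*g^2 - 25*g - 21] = 6*g - 6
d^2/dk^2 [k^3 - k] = 6*k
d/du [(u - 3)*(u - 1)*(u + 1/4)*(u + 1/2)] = 4*u^3 - 39*u^2/4 + u/4 + 7/4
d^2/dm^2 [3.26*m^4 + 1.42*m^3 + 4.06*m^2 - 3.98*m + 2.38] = 39.12*m^2 + 8.52*m + 8.12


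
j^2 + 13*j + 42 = (j + 6)*(j + 7)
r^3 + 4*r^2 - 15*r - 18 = (r - 3)*(r + 1)*(r + 6)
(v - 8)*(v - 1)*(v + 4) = v^3 - 5*v^2 - 28*v + 32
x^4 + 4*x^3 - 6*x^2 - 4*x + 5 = (x - 1)^2*(x + 1)*(x + 5)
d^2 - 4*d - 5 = (d - 5)*(d + 1)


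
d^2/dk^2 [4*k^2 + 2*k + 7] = 8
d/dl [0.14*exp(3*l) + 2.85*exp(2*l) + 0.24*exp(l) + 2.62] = (0.42*exp(2*l) + 5.7*exp(l) + 0.24)*exp(l)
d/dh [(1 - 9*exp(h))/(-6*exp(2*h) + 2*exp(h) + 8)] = (-27*exp(2*h) + 6*exp(h) - 37)*exp(h)/(2*(9*exp(4*h) - 6*exp(3*h) - 23*exp(2*h) + 8*exp(h) + 16))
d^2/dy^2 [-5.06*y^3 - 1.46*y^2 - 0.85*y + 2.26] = -30.36*y - 2.92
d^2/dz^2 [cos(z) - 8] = -cos(z)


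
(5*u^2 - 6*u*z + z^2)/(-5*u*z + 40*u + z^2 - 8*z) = (-u + z)/(z - 8)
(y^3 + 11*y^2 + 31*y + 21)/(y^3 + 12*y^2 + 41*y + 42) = (y + 1)/(y + 2)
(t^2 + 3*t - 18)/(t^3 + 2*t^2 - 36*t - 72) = (t - 3)/(t^2 - 4*t - 12)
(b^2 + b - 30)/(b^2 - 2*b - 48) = (b - 5)/(b - 8)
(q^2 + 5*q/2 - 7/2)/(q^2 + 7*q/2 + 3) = (2*q^2 + 5*q - 7)/(2*q^2 + 7*q + 6)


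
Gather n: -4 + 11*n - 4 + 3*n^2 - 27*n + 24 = 3*n^2 - 16*n + 16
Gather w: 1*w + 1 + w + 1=2*w + 2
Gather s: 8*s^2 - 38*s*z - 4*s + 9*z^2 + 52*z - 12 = 8*s^2 + s*(-38*z - 4) + 9*z^2 + 52*z - 12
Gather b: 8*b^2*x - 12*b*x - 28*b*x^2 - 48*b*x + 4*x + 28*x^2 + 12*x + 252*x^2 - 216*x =8*b^2*x + b*(-28*x^2 - 60*x) + 280*x^2 - 200*x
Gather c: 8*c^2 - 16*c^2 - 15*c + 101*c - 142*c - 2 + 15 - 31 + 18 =-8*c^2 - 56*c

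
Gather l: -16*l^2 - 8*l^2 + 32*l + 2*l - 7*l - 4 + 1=-24*l^2 + 27*l - 3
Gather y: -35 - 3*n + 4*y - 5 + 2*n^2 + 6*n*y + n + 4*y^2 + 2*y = 2*n^2 - 2*n + 4*y^2 + y*(6*n + 6) - 40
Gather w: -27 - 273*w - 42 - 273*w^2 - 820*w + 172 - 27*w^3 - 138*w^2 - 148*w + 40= -27*w^3 - 411*w^2 - 1241*w + 143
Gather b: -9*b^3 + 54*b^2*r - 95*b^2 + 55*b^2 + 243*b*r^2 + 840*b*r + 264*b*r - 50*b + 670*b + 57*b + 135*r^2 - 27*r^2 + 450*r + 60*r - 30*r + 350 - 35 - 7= -9*b^3 + b^2*(54*r - 40) + b*(243*r^2 + 1104*r + 677) + 108*r^2 + 480*r + 308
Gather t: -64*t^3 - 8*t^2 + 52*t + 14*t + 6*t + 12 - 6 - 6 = -64*t^3 - 8*t^2 + 72*t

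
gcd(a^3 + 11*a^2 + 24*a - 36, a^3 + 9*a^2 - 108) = a^2 + 12*a + 36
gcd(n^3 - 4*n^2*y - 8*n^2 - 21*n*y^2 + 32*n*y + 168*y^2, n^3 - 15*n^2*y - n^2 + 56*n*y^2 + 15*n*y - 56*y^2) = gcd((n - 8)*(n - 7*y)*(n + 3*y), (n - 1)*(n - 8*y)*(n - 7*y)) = -n + 7*y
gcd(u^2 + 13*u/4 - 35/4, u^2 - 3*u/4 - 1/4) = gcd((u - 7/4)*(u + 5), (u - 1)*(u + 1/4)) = 1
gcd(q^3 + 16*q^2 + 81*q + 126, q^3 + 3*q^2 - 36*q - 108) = q^2 + 9*q + 18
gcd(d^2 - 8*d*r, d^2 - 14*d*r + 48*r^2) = -d + 8*r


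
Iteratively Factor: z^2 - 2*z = (z - 2)*(z)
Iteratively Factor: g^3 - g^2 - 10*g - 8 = (g + 1)*(g^2 - 2*g - 8) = (g + 1)*(g + 2)*(g - 4)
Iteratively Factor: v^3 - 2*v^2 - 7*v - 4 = (v + 1)*(v^2 - 3*v - 4) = (v + 1)^2*(v - 4)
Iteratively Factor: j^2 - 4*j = (j - 4)*(j)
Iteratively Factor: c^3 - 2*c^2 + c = (c - 1)*(c^2 - c) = (c - 1)^2*(c)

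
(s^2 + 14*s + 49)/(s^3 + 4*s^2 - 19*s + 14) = (s + 7)/(s^2 - 3*s + 2)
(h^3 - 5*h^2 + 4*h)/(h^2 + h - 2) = h*(h - 4)/(h + 2)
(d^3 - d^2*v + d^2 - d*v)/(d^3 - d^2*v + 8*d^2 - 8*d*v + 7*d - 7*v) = d/(d + 7)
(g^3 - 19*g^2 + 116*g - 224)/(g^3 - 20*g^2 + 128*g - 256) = (g - 7)/(g - 8)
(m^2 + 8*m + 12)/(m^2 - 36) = (m + 2)/(m - 6)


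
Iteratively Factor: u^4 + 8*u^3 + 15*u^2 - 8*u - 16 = (u + 1)*(u^3 + 7*u^2 + 8*u - 16) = (u - 1)*(u + 1)*(u^2 + 8*u + 16) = (u - 1)*(u + 1)*(u + 4)*(u + 4)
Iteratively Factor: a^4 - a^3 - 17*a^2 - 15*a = (a + 3)*(a^3 - 4*a^2 - 5*a) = a*(a + 3)*(a^2 - 4*a - 5) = a*(a + 1)*(a + 3)*(a - 5)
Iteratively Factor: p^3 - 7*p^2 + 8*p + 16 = (p - 4)*(p^2 - 3*p - 4) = (p - 4)*(p + 1)*(p - 4)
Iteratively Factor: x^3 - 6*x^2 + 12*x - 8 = (x - 2)*(x^2 - 4*x + 4) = (x - 2)^2*(x - 2)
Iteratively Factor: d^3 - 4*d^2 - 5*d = (d - 5)*(d^2 + d) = d*(d - 5)*(d + 1)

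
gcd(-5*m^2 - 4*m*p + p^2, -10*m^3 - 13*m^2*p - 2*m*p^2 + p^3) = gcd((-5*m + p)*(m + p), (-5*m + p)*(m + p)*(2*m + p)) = -5*m^2 - 4*m*p + p^2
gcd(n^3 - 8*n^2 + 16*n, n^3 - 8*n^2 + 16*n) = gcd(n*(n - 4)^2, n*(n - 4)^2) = n^3 - 8*n^2 + 16*n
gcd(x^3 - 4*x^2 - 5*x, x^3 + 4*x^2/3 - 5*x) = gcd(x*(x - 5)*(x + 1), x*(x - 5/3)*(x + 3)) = x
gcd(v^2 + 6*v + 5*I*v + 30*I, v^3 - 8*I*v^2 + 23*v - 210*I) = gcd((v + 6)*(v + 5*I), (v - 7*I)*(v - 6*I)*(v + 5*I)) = v + 5*I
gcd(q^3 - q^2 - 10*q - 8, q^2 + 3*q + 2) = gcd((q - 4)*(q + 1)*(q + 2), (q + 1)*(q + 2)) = q^2 + 3*q + 2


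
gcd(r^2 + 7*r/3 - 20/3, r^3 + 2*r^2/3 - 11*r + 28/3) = r + 4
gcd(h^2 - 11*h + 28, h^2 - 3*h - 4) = h - 4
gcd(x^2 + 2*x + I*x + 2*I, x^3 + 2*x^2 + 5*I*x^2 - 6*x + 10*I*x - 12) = x + 2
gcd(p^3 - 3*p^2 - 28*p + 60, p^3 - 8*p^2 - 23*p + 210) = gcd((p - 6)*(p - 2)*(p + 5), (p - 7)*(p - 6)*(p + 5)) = p^2 - p - 30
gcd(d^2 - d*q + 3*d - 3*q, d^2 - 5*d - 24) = d + 3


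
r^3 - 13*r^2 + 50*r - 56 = (r - 7)*(r - 4)*(r - 2)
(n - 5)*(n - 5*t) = n^2 - 5*n*t - 5*n + 25*t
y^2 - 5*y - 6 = (y - 6)*(y + 1)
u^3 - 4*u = u*(u - 2)*(u + 2)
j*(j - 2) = j^2 - 2*j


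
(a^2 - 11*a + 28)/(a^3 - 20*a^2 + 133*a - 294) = (a - 4)/(a^2 - 13*a + 42)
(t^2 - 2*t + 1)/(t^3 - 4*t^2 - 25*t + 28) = (t - 1)/(t^2 - 3*t - 28)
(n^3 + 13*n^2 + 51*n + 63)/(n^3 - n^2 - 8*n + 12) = (n^2 + 10*n + 21)/(n^2 - 4*n + 4)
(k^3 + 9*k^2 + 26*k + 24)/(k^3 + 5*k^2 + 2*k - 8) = (k + 3)/(k - 1)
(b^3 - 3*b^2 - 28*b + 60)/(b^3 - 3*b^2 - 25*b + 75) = (b^2 - 8*b + 12)/(b^2 - 8*b + 15)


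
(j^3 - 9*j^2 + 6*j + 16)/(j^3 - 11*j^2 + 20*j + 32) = (j - 2)/(j - 4)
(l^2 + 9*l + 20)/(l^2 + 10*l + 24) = (l + 5)/(l + 6)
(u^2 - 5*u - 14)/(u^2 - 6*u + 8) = (u^2 - 5*u - 14)/(u^2 - 6*u + 8)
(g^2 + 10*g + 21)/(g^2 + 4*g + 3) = (g + 7)/(g + 1)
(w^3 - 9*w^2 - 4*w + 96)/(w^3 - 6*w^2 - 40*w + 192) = (w + 3)/(w + 6)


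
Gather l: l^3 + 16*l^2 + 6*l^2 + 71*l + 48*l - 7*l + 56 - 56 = l^3 + 22*l^2 + 112*l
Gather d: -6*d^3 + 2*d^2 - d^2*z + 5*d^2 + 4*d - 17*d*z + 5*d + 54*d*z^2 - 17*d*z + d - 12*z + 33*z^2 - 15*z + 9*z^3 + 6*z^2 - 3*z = -6*d^3 + d^2*(7 - z) + d*(54*z^2 - 34*z + 10) + 9*z^3 + 39*z^2 - 30*z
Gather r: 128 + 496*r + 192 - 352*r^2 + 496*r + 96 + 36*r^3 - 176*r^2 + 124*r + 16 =36*r^3 - 528*r^2 + 1116*r + 432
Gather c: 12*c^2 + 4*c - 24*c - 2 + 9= 12*c^2 - 20*c + 7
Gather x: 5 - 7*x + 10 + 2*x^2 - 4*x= 2*x^2 - 11*x + 15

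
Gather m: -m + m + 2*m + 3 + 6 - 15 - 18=2*m - 24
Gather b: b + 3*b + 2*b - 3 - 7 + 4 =6*b - 6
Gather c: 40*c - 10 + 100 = 40*c + 90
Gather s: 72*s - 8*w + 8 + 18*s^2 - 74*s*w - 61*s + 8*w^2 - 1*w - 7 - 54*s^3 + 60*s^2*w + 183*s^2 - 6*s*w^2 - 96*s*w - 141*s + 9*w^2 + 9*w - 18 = -54*s^3 + s^2*(60*w + 201) + s*(-6*w^2 - 170*w - 130) + 17*w^2 - 17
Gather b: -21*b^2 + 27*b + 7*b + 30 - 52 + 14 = -21*b^2 + 34*b - 8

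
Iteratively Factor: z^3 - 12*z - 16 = (z - 4)*(z^2 + 4*z + 4) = (z - 4)*(z + 2)*(z + 2)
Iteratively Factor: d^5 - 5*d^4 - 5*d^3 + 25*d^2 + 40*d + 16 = (d + 1)*(d^4 - 6*d^3 + d^2 + 24*d + 16) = (d - 4)*(d + 1)*(d^3 - 2*d^2 - 7*d - 4) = (d - 4)*(d + 1)^2*(d^2 - 3*d - 4) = (d - 4)^2*(d + 1)^2*(d + 1)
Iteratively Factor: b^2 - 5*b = (b - 5)*(b)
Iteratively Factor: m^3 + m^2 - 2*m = (m + 2)*(m^2 - m) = (m - 1)*(m + 2)*(m)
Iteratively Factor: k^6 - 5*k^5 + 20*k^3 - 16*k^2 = (k - 2)*(k^5 - 3*k^4 - 6*k^3 + 8*k^2) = (k - 4)*(k - 2)*(k^4 + k^3 - 2*k^2) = (k - 4)*(k - 2)*(k + 2)*(k^3 - k^2) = k*(k - 4)*(k - 2)*(k + 2)*(k^2 - k) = k^2*(k - 4)*(k - 2)*(k + 2)*(k - 1)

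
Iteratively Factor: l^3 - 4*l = (l)*(l^2 - 4) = l*(l + 2)*(l - 2)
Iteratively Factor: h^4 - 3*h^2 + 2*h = (h)*(h^3 - 3*h + 2) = h*(h - 1)*(h^2 + h - 2) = h*(h - 1)^2*(h + 2)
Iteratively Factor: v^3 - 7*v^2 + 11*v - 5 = (v - 1)*(v^2 - 6*v + 5) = (v - 1)^2*(v - 5)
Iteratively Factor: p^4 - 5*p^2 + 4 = (p - 1)*(p^3 + p^2 - 4*p - 4) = (p - 1)*(p + 1)*(p^2 - 4) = (p - 2)*(p - 1)*(p + 1)*(p + 2)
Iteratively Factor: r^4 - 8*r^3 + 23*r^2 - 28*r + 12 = (r - 2)*(r^3 - 6*r^2 + 11*r - 6) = (r - 3)*(r - 2)*(r^2 - 3*r + 2) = (r - 3)*(r - 2)*(r - 1)*(r - 2)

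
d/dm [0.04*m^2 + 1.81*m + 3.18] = 0.08*m + 1.81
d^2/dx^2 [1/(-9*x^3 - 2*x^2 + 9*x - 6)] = 2*((27*x + 2)*(9*x^3 + 2*x^2 - 9*x + 6) - (27*x^2 + 4*x - 9)^2)/(9*x^3 + 2*x^2 - 9*x + 6)^3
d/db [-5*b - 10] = -5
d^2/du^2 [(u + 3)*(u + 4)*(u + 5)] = 6*u + 24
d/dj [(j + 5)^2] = 2*j + 10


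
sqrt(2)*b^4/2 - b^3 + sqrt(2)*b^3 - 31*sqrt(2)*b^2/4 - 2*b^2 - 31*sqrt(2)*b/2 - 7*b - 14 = (b + 2)*(b - 7*sqrt(2)/2)*(b + 2*sqrt(2))*(sqrt(2)*b/2 + 1/2)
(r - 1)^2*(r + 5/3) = r^3 - r^2/3 - 7*r/3 + 5/3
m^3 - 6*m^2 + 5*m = m*(m - 5)*(m - 1)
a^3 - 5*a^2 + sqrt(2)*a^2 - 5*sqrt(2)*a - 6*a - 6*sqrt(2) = (a - 6)*(a + 1)*(a + sqrt(2))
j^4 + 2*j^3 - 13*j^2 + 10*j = j*(j - 2)*(j - 1)*(j + 5)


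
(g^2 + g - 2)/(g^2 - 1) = (g + 2)/(g + 1)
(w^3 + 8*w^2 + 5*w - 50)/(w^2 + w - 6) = (w^2 + 10*w + 25)/(w + 3)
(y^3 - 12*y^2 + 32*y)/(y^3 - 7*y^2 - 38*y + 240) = y*(y - 4)/(y^2 + y - 30)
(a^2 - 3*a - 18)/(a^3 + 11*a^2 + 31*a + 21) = (a - 6)/(a^2 + 8*a + 7)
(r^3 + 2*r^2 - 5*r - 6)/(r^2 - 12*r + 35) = (r^3 + 2*r^2 - 5*r - 6)/(r^2 - 12*r + 35)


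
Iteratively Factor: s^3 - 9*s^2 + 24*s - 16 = (s - 4)*(s^2 - 5*s + 4) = (s - 4)*(s - 1)*(s - 4)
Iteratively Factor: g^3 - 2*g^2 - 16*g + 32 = (g - 4)*(g^2 + 2*g - 8) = (g - 4)*(g + 4)*(g - 2)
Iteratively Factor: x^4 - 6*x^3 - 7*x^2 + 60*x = (x + 3)*(x^3 - 9*x^2 + 20*x) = (x - 5)*(x + 3)*(x^2 - 4*x) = (x - 5)*(x - 4)*(x + 3)*(x)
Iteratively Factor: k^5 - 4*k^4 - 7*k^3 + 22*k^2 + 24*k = (k - 4)*(k^4 - 7*k^2 - 6*k) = (k - 4)*(k + 2)*(k^3 - 2*k^2 - 3*k) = (k - 4)*(k - 3)*(k + 2)*(k^2 + k) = k*(k - 4)*(k - 3)*(k + 2)*(k + 1)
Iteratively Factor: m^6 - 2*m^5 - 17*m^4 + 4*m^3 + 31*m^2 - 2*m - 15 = (m - 1)*(m^5 - m^4 - 18*m^3 - 14*m^2 + 17*m + 15) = (m - 1)*(m + 3)*(m^4 - 4*m^3 - 6*m^2 + 4*m + 5) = (m - 1)*(m + 1)*(m + 3)*(m^3 - 5*m^2 - m + 5) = (m - 1)^2*(m + 1)*(m + 3)*(m^2 - 4*m - 5) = (m - 5)*(m - 1)^2*(m + 1)*(m + 3)*(m + 1)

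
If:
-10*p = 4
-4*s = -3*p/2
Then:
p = -2/5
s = -3/20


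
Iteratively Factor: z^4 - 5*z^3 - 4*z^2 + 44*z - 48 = (z - 4)*(z^3 - z^2 - 8*z + 12) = (z - 4)*(z - 2)*(z^2 + z - 6) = (z - 4)*(z - 2)^2*(z + 3)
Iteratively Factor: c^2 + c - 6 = (c + 3)*(c - 2)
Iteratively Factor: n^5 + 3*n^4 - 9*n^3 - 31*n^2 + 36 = (n + 2)*(n^4 + n^3 - 11*n^2 - 9*n + 18) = (n - 3)*(n + 2)*(n^3 + 4*n^2 + n - 6) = (n - 3)*(n + 2)*(n + 3)*(n^2 + n - 2) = (n - 3)*(n - 1)*(n + 2)*(n + 3)*(n + 2)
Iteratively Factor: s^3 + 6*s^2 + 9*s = (s)*(s^2 + 6*s + 9) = s*(s + 3)*(s + 3)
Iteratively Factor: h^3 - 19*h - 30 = (h + 3)*(h^2 - 3*h - 10) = (h - 5)*(h + 3)*(h + 2)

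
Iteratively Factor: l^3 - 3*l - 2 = (l + 1)*(l^2 - l - 2) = (l - 2)*(l + 1)*(l + 1)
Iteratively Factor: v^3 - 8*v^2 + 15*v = (v - 5)*(v^2 - 3*v) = (v - 5)*(v - 3)*(v)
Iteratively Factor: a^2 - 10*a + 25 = (a - 5)*(a - 5)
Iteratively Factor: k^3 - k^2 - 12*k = (k - 4)*(k^2 + 3*k) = (k - 4)*(k + 3)*(k)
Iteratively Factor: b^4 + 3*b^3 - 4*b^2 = (b - 1)*(b^3 + 4*b^2) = b*(b - 1)*(b^2 + 4*b) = b^2*(b - 1)*(b + 4)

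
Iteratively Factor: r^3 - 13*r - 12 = (r - 4)*(r^2 + 4*r + 3) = (r - 4)*(r + 1)*(r + 3)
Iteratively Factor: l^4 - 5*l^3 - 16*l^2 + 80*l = (l - 5)*(l^3 - 16*l) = (l - 5)*(l + 4)*(l^2 - 4*l) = l*(l - 5)*(l + 4)*(l - 4)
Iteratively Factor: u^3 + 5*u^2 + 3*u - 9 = (u - 1)*(u^2 + 6*u + 9) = (u - 1)*(u + 3)*(u + 3)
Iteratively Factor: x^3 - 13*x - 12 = (x + 3)*(x^2 - 3*x - 4) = (x + 1)*(x + 3)*(x - 4)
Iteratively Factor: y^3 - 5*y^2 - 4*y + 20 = (y - 5)*(y^2 - 4) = (y - 5)*(y + 2)*(y - 2)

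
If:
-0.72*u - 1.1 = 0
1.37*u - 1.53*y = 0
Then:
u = -1.53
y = -1.37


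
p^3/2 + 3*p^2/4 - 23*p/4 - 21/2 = (p/2 + 1)*(p - 7/2)*(p + 3)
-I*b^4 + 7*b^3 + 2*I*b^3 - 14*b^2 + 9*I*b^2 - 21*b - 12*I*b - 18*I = (b - 3)*(b + I)*(b + 6*I)*(-I*b - I)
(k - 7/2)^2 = k^2 - 7*k + 49/4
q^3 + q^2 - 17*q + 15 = (q - 3)*(q - 1)*(q + 5)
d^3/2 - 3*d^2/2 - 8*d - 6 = (d/2 + 1/2)*(d - 6)*(d + 2)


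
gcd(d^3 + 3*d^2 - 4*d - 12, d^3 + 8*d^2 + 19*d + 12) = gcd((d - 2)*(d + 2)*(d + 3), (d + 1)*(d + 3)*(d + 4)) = d + 3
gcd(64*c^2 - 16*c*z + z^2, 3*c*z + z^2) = 1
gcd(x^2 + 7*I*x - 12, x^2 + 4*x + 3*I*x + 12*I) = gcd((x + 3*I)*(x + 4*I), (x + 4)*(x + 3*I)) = x + 3*I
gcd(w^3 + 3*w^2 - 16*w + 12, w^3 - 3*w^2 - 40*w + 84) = w^2 + 4*w - 12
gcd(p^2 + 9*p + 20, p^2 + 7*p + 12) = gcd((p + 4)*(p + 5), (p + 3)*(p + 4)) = p + 4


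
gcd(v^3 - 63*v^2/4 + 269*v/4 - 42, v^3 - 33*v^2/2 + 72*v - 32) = v - 8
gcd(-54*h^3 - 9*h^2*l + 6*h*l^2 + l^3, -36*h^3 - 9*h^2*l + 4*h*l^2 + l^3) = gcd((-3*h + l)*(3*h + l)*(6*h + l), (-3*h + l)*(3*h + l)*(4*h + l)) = 9*h^2 - l^2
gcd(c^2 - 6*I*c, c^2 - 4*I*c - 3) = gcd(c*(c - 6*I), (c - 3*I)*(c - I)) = 1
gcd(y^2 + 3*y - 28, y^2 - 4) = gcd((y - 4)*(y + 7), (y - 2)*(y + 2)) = 1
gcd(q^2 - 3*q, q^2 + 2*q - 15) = q - 3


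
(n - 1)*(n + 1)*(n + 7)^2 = n^4 + 14*n^3 + 48*n^2 - 14*n - 49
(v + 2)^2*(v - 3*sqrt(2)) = v^3 - 3*sqrt(2)*v^2 + 4*v^2 - 12*sqrt(2)*v + 4*v - 12*sqrt(2)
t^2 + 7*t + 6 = (t + 1)*(t + 6)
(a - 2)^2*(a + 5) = a^3 + a^2 - 16*a + 20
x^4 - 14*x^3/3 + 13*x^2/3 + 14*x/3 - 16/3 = (x - 8/3)*(x - 2)*(x - 1)*(x + 1)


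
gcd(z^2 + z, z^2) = z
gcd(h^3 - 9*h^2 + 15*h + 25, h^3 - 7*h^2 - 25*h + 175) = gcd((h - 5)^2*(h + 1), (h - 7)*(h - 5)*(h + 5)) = h - 5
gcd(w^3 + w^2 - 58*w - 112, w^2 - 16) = 1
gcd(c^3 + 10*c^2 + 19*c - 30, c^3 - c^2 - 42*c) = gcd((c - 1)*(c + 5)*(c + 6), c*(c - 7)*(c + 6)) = c + 6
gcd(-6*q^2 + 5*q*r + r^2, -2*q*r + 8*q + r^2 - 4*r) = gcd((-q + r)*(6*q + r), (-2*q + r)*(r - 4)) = 1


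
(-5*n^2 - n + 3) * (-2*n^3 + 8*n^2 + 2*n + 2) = 10*n^5 - 38*n^4 - 24*n^3 + 12*n^2 + 4*n + 6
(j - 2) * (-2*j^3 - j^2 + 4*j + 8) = -2*j^4 + 3*j^3 + 6*j^2 - 16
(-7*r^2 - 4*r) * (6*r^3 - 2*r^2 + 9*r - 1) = -42*r^5 - 10*r^4 - 55*r^3 - 29*r^2 + 4*r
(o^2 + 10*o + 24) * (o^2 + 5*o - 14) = o^4 + 15*o^3 + 60*o^2 - 20*o - 336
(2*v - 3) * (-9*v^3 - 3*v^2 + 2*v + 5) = -18*v^4 + 21*v^3 + 13*v^2 + 4*v - 15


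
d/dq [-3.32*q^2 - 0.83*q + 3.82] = -6.64*q - 0.83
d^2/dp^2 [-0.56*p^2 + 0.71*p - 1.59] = -1.12000000000000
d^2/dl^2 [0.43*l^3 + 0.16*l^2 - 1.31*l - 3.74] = 2.58*l + 0.32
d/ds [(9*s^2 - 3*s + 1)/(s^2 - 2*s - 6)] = 5*(-3*s^2 - 22*s + 4)/(s^4 - 4*s^3 - 8*s^2 + 24*s + 36)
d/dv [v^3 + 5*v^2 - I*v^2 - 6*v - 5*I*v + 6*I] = 3*v^2 + 2*v*(5 - I) - 6 - 5*I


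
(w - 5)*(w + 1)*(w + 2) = w^3 - 2*w^2 - 13*w - 10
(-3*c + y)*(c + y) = -3*c^2 - 2*c*y + y^2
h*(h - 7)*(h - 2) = h^3 - 9*h^2 + 14*h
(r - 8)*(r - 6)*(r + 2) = r^3 - 12*r^2 + 20*r + 96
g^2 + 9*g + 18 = (g + 3)*(g + 6)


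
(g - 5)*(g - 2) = g^2 - 7*g + 10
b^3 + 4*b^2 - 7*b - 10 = (b - 2)*(b + 1)*(b + 5)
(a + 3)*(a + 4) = a^2 + 7*a + 12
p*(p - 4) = p^2 - 4*p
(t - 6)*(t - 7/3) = t^2 - 25*t/3 + 14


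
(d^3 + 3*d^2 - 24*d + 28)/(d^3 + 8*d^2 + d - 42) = (d - 2)/(d + 3)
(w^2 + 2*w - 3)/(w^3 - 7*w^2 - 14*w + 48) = (w - 1)/(w^2 - 10*w + 16)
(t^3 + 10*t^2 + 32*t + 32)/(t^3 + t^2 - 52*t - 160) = (t^2 + 6*t + 8)/(t^2 - 3*t - 40)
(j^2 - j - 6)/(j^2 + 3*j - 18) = (j + 2)/(j + 6)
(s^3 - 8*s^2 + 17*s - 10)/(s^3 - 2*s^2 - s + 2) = (s - 5)/(s + 1)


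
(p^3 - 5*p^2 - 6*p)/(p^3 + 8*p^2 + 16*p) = (p^2 - 5*p - 6)/(p^2 + 8*p + 16)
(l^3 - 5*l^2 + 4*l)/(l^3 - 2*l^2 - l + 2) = l*(l - 4)/(l^2 - l - 2)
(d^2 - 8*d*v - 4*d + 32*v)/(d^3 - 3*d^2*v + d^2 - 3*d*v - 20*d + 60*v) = (-d + 8*v)/(-d^2 + 3*d*v - 5*d + 15*v)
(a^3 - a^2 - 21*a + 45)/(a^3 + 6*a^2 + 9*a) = (a^3 - a^2 - 21*a + 45)/(a*(a^2 + 6*a + 9))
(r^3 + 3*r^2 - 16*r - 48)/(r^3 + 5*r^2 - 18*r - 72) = (r + 4)/(r + 6)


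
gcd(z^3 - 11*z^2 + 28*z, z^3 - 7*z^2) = z^2 - 7*z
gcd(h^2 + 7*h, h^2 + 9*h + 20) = 1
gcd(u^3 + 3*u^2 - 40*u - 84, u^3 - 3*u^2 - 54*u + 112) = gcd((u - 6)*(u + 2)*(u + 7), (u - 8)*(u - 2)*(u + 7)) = u + 7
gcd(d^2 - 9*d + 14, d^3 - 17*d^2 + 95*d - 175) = d - 7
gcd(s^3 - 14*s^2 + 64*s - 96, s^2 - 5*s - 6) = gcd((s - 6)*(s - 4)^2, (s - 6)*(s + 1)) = s - 6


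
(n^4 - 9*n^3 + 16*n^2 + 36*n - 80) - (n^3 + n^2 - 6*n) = n^4 - 10*n^3 + 15*n^2 + 42*n - 80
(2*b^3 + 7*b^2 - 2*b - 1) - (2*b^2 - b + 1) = 2*b^3 + 5*b^2 - b - 2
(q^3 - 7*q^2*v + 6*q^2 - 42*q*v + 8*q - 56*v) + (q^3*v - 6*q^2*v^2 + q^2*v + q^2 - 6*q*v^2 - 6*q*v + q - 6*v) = q^3*v + q^3 - 6*q^2*v^2 - 6*q^2*v + 7*q^2 - 6*q*v^2 - 48*q*v + 9*q - 62*v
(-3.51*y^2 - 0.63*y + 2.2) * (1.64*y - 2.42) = -5.7564*y^3 + 7.461*y^2 + 5.1326*y - 5.324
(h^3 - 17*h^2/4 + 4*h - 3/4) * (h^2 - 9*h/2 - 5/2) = h^5 - 35*h^4/4 + 165*h^3/8 - 65*h^2/8 - 53*h/8 + 15/8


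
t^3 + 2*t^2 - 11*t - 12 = (t - 3)*(t + 1)*(t + 4)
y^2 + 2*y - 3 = (y - 1)*(y + 3)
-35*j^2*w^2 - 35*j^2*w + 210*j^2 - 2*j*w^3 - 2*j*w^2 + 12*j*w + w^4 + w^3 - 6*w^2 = (-7*j + w)*(5*j + w)*(w - 2)*(w + 3)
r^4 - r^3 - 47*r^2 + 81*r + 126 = (r - 6)*(r - 3)*(r + 1)*(r + 7)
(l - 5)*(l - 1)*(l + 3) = l^3 - 3*l^2 - 13*l + 15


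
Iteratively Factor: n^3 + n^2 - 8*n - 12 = (n - 3)*(n^2 + 4*n + 4) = (n - 3)*(n + 2)*(n + 2)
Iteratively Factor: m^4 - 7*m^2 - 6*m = (m - 3)*(m^3 + 3*m^2 + 2*m) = (m - 3)*(m + 1)*(m^2 + 2*m) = (m - 3)*(m + 1)*(m + 2)*(m)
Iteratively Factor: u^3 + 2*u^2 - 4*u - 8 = (u + 2)*(u^2 - 4) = (u + 2)^2*(u - 2)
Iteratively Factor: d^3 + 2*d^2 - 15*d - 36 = (d - 4)*(d^2 + 6*d + 9) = (d - 4)*(d + 3)*(d + 3)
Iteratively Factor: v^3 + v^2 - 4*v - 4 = (v - 2)*(v^2 + 3*v + 2) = (v - 2)*(v + 2)*(v + 1)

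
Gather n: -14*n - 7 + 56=49 - 14*n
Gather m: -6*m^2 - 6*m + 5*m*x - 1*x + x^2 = -6*m^2 + m*(5*x - 6) + x^2 - x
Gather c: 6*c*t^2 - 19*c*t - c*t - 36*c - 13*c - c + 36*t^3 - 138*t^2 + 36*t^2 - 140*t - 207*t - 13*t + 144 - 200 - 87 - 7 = c*(6*t^2 - 20*t - 50) + 36*t^3 - 102*t^2 - 360*t - 150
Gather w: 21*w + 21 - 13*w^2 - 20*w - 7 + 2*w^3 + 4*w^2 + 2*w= 2*w^3 - 9*w^2 + 3*w + 14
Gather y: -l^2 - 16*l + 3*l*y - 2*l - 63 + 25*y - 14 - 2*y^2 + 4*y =-l^2 - 18*l - 2*y^2 + y*(3*l + 29) - 77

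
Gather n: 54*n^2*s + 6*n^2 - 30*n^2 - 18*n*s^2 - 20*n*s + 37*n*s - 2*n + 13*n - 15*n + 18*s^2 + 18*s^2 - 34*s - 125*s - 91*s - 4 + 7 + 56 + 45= n^2*(54*s - 24) + n*(-18*s^2 + 17*s - 4) + 36*s^2 - 250*s + 104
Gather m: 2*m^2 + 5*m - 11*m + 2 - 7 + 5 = 2*m^2 - 6*m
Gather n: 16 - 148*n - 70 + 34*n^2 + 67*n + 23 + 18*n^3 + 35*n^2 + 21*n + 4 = 18*n^3 + 69*n^2 - 60*n - 27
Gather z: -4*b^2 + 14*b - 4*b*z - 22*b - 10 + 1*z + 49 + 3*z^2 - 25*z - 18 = -4*b^2 - 8*b + 3*z^2 + z*(-4*b - 24) + 21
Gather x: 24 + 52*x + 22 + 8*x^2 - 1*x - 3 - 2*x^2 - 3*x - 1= 6*x^2 + 48*x + 42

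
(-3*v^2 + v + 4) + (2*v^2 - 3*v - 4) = -v^2 - 2*v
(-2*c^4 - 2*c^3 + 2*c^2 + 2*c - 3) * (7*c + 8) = -14*c^5 - 30*c^4 - 2*c^3 + 30*c^2 - 5*c - 24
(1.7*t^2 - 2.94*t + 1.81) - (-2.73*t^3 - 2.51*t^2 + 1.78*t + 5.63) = 2.73*t^3 + 4.21*t^2 - 4.72*t - 3.82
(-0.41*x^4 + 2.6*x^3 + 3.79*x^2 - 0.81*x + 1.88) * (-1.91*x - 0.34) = 0.7831*x^5 - 4.8266*x^4 - 8.1229*x^3 + 0.2585*x^2 - 3.3154*x - 0.6392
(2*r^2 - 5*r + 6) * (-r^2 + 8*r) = -2*r^4 + 21*r^3 - 46*r^2 + 48*r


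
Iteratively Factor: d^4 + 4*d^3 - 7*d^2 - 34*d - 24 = (d + 2)*(d^3 + 2*d^2 - 11*d - 12) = (d - 3)*(d + 2)*(d^2 + 5*d + 4) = (d - 3)*(d + 1)*(d + 2)*(d + 4)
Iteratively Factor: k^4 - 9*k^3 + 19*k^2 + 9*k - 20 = (k + 1)*(k^3 - 10*k^2 + 29*k - 20) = (k - 1)*(k + 1)*(k^2 - 9*k + 20) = (k - 5)*(k - 1)*(k + 1)*(k - 4)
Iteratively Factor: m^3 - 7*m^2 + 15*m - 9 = (m - 1)*(m^2 - 6*m + 9) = (m - 3)*(m - 1)*(m - 3)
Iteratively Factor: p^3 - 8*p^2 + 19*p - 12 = (p - 1)*(p^2 - 7*p + 12) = (p - 3)*(p - 1)*(p - 4)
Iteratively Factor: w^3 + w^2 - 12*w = (w)*(w^2 + w - 12) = w*(w + 4)*(w - 3)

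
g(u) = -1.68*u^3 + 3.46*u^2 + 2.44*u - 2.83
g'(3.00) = -22.16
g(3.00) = -9.73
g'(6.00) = -137.48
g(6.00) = -226.51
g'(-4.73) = -143.05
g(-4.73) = 240.82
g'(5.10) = -93.36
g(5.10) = -123.25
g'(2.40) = -9.98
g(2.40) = -0.27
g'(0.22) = 3.72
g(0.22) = -2.14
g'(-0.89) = -7.71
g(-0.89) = -1.08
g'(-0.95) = -8.68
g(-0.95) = -0.58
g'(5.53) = -113.42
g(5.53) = -167.64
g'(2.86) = -18.99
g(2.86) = -6.85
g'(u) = -5.04*u^2 + 6.92*u + 2.44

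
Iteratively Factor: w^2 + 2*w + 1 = (w + 1)*(w + 1)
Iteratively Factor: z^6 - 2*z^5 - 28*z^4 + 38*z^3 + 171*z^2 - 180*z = (z - 3)*(z^5 + z^4 - 25*z^3 - 37*z^2 + 60*z) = z*(z - 3)*(z^4 + z^3 - 25*z^2 - 37*z + 60) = z*(z - 5)*(z - 3)*(z^3 + 6*z^2 + 5*z - 12) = z*(z - 5)*(z - 3)*(z - 1)*(z^2 + 7*z + 12) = z*(z - 5)*(z - 3)*(z - 1)*(z + 4)*(z + 3)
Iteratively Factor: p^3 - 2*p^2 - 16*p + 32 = (p - 4)*(p^2 + 2*p - 8) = (p - 4)*(p - 2)*(p + 4)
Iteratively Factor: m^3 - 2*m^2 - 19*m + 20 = (m - 1)*(m^2 - m - 20) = (m - 1)*(m + 4)*(m - 5)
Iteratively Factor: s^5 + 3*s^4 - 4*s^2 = (s + 2)*(s^4 + s^3 - 2*s^2) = s*(s + 2)*(s^3 + s^2 - 2*s) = s*(s - 1)*(s + 2)*(s^2 + 2*s) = s^2*(s - 1)*(s + 2)*(s + 2)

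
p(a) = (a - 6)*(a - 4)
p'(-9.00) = -28.00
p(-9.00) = 195.00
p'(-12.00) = -34.00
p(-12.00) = 288.00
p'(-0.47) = -10.94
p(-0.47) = 28.92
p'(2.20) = -5.60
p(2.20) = 6.84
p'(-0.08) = -10.16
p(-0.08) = 24.81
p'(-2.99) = -15.98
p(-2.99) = 62.84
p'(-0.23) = -10.46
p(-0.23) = 26.35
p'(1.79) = -6.42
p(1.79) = 9.30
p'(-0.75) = -11.50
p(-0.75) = 32.06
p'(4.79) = -0.42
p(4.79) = -0.96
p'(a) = 2*a - 10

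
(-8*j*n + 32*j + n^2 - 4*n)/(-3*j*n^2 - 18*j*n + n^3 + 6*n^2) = (8*j*n - 32*j - n^2 + 4*n)/(n*(3*j*n + 18*j - n^2 - 6*n))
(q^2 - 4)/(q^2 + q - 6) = (q + 2)/(q + 3)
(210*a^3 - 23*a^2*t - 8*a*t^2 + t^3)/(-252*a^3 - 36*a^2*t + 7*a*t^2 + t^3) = (-35*a^2 - 2*a*t + t^2)/(42*a^2 + 13*a*t + t^2)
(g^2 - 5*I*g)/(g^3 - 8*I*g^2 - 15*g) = 1/(g - 3*I)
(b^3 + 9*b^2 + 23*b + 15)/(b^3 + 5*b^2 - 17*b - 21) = (b^2 + 8*b + 15)/(b^2 + 4*b - 21)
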